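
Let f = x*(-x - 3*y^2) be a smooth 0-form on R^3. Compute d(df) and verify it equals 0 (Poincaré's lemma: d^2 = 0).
d(df) = 0

Step 1: df = sum_i (∂f/∂x_i) dx_i = (-2*x - 3*y^2) dx + (-6*x*y) dy + (0) dz.
Step 2: Apply d again. Using the 1-form formula, the coefficient of dx ∧ dy in d(df) is ∂^2 f/∂x ∂y - ∂^2 f/∂y ∂x = (-6*y) - (-6*y) = 0 (equality of mixed partials for smooth f).
Similarly for dx ∧ dz and dy ∧ dz — all coefficients vanish. So d(df) = 0.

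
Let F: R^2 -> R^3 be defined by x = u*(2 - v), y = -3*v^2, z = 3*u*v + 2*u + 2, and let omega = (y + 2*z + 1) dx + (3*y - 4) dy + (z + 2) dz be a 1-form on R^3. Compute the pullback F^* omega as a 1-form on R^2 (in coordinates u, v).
F^* omega = (3*u*v^2 + 20*u*v + 12*u + 3*v^3 - 6*v^2 + 7*v + 18) du + (3*u^2*v + 2*u^2 + 3*u*v^2 + 7*u + 54*v^3 + 24*v) dv

Using F^*(f dg) = (f ∘ F) d(g ∘ F), substitute each coordinate x_i by F_i(u, v) in f_i, and replace dx_i by d F_i = (∂F_i/∂u) du + (∂F_i/∂v) dv.
  For the x component: f_1(F) = 6*u*v + 4*u - 3*v^2 + 5; d F_1 = (2 - v) du + (-u) dv
  For the y component: f_2(F) = -9*v^2 - 4; d F_2 = (0) du + (-6*v) dv
  For the z component: f_3(F) = 3*u*v + 2*u + 4; d F_3 = (3*v + 2) du + (3*u) dv
Combining and collecting du, dv coefficients:
  coeff of du: 3*u*v^2 + 20*u*v + 12*u + 3*v^3 - 6*v^2 + 7*v + 18
  coeff of dv: 3*u^2*v + 2*u^2 + 3*u*v^2 + 7*u + 54*v^3 + 24*v
F^* omega = (3*u*v^2 + 20*u*v + 12*u + 3*v^3 - 6*v^2 + 7*v + 18) du + (3*u^2*v + 2*u^2 + 3*u*v^2 + 7*u + 54*v^3 + 24*v) dv.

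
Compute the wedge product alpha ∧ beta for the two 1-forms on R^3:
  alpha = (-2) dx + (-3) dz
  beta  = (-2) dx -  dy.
alpha ∧ beta = (2) dx ∧ dy + (-6) dx ∧ dz + (-3) dy ∧ dz

Distribute the wedge, using dx_i ∧ dx_j = -dx_j ∧ dx_i and dx_i ∧ dx_i = 0. For each pair (i, j) with i < j, the coefficient of dx_i ∧ dx_j in alpha ∧ beta is (alpha_i * beta_j - alpha_j * beta_i). Collecting: alpha ∧ beta = (2) dx ∧ dy + (-6) dx ∧ dz + (-3) dy ∧ dz.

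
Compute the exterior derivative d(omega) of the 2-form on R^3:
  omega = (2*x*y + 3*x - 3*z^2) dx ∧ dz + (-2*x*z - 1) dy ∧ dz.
d(omega) = (-2*x - 2*z) dx ∧ dy ∧ dz

For a 2-form omega = sum_{i<j} g_{ij} dx_i ∧ dx_j, the exterior derivative is
  d(omega) = sum_{i<j} d(g_{ij}) ∧ dx_i ∧ dx_j = sum_{i<j, k} (∂g_{ij}/∂x_k) dx_k ∧ dx_i ∧ dx_j.
Expand each term, using dx_k ∧ dx_i ∧ dx_j = sgn(permutation) dx_{(a)} ∧ dx_{(b)} ∧ dx_{(c)} with (a < b < c) sorted:
  d(2*x*y + 3*x - 3*z^2) includes (∂/∂y)(2*x*y + 3*x - 3*z^2) dy = (2*x) dy, which multiplied by dx ∧ dz gives (-2*x) dx ∧ dy ∧ dz
  d(-2*x*z - 1) includes (∂/∂x)(-2*x*z - 1) dx = (-2*z) dx, which multiplied by dy ∧ dz gives (-2*z) dx ∧ dy ∧ dz
Collecting like 3-forms: d(omega) = (-2*x - 2*z) dx ∧ dy ∧ dz.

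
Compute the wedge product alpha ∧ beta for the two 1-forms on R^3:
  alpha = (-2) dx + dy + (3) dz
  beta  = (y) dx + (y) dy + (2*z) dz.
alpha ∧ beta = (-3*y) dx ∧ dy + (-3*y - 4*z) dx ∧ dz + (-3*y + 2*z) dy ∧ dz

Distribute the wedge, using dx_i ∧ dx_j = -dx_j ∧ dx_i and dx_i ∧ dx_i = 0. For each pair (i, j) with i < j, the coefficient of dx_i ∧ dx_j in alpha ∧ beta is (alpha_i * beta_j - alpha_j * beta_i). Collecting: alpha ∧ beta = (-3*y) dx ∧ dy + (-3*y - 4*z) dx ∧ dz + (-3*y + 2*z) dy ∧ dz.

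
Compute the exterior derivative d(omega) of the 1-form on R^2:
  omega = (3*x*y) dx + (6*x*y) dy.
d(omega) = (-3*x + 6*y) dx ∧ dy

For a 1-form omega = sum_i f_i dx_i, the exterior derivative is
  d(omega) = sum_{i < j} (∂f_j/∂x_i - ∂f_i/∂x_j) dx_i ∧ dx_j.
  coefficient of dx ∧ dy: ∂f_2/∂x - ∂f_1/∂y = ∂(6*x*y)/∂x - ∂(3*x*y)/∂y = -3*x + 6*y
Assembling: d(omega) = (-3*x + 6*y) dx ∧ dy.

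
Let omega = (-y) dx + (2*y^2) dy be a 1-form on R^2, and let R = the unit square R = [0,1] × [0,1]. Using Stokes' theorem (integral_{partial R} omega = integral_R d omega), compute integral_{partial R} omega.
integral_(partial R) omega = 1

Stokes: integral_partial_R omega = integral_R d omega with d omega = (∂Q/∂x - ∂P/∂y) dx ∧ dy.
  ∂Q/∂x = 0
  ∂P/∂y = -1
  integrand = ∂Q/∂x - ∂P/∂y = 1.
Integrating over R: integral_0^1 integral_0^1 (1) dx dy = 1.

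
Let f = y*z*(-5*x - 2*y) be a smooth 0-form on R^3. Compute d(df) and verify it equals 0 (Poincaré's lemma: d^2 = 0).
d(df) = 0

Step 1: df = sum_i (∂f/∂x_i) dx_i = (-5*y*z) dx + (z*(-5*x - 4*y)) dy + (y*(-5*x - 2*y)) dz.
Step 2: Apply d again. Using the 1-form formula, the coefficient of dx ∧ dy in d(df) is ∂^2 f/∂x ∂y - ∂^2 f/∂y ∂x = (-5*z) - (-5*z) = 0 (equality of mixed partials for smooth f).
Similarly for dx ∧ dz and dy ∧ dz — all coefficients vanish. So d(df) = 0.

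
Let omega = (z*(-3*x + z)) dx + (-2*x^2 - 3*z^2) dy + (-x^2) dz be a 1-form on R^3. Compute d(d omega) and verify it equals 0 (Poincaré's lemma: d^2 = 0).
d(d omega) = 0

Step 1: d omega = sum_{i<j} (∂f_j/∂x_i - ∂f_i/∂x_j) dx_i ∧ dx_j:
  coeff of dx ∧ dy: -4*x
  coeff of dx ∧ dz: x - 2*z
  coeff of dy ∧ dz: 6*z
Step 2: Apply d again to each 2-form coefficient. The only possible 3-form in R^3 is dx ∧ dy ∧ dz, with coefficient
  ∂(coeff of dy∧dz)/∂x - ∂(coeff of dx∧dz)/∂y + ∂(coeff of dx∧dy)/∂z
  = ∂/∂x (6*z) - ∂/∂y (x - 2*z) + ∂/∂z (-4*x).
Each of these terms simplifies to sums of mixed partials that cancel in pairs. The result is 0 (by equality of mixed partials for smooth functions — Schwarz / Clairaut).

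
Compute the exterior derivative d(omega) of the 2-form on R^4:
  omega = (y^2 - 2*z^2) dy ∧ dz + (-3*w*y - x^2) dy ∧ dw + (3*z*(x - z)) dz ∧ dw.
d(omega) = (-2*x) dx ∧ dy ∧ dw + (3*z) dx ∧ dz ∧ dw

For a 2-form omega = sum_{i<j} g_{ij} dx_i ∧ dx_j, the exterior derivative is
  d(omega) = sum_{i<j} d(g_{ij}) ∧ dx_i ∧ dx_j = sum_{i<j, k} (∂g_{ij}/∂x_k) dx_k ∧ dx_i ∧ dx_j.
Expand each term, using dx_k ∧ dx_i ∧ dx_j = sgn(permutation) dx_{(a)} ∧ dx_{(b)} ∧ dx_{(c)} with (a < b < c) sorted:
  d(-3*w*y - x^2) includes (∂/∂x)(-3*w*y - x^2) dx = (-2*x) dx, which multiplied by dy ∧ dw gives (-2*x) dx ∧ dy ∧ dw
  d(3*z*(x - z)) includes (∂/∂x)(3*z*(x - z)) dx = (3*z) dx, which multiplied by dz ∧ dw gives (3*z) dx ∧ dz ∧ dw
Collecting like 3-forms: d(omega) = (-2*x) dx ∧ dy ∧ dw + (3*z) dx ∧ dz ∧ dw.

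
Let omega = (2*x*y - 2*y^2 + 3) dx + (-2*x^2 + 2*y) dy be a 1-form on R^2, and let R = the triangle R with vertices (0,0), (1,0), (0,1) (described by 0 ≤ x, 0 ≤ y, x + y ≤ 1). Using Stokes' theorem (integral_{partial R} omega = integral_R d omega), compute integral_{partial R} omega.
integral_(partial R) omega = -1/3

Stokes: integral_partial_R omega = integral_R d omega with d omega = (∂Q/∂x - ∂P/∂y) dx ∧ dy.
  ∂Q/∂x = -4*x
  ∂P/∂y = 2*x - 4*y
  integrand = ∂Q/∂x - ∂P/∂y = -6*x + 4*y.
Integrating over R: integral_0^1 integral_0^{1-x} (-6*x + 4*y) dy dx = -1/3.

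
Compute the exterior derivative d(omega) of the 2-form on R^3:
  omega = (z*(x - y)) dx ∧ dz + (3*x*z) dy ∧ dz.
d(omega) = (4*z) dx ∧ dy ∧ dz

For a 2-form omega = sum_{i<j} g_{ij} dx_i ∧ dx_j, the exterior derivative is
  d(omega) = sum_{i<j} d(g_{ij}) ∧ dx_i ∧ dx_j = sum_{i<j, k} (∂g_{ij}/∂x_k) dx_k ∧ dx_i ∧ dx_j.
Expand each term, using dx_k ∧ dx_i ∧ dx_j = sgn(permutation) dx_{(a)} ∧ dx_{(b)} ∧ dx_{(c)} with (a < b < c) sorted:
  d(z*(x - y)) includes (∂/∂y)(z*(x - y)) dy = (-z) dy, which multiplied by dx ∧ dz gives (z) dx ∧ dy ∧ dz
  d(3*x*z) includes (∂/∂x)(3*x*z) dx = (3*z) dx, which multiplied by dy ∧ dz gives (3*z) dx ∧ dy ∧ dz
Collecting like 3-forms: d(omega) = (4*z) dx ∧ dy ∧ dz.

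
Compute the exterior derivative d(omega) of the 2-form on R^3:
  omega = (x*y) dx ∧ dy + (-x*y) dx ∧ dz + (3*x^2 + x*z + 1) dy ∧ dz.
d(omega) = (7*x + z) dx ∧ dy ∧ dz

For a 2-form omega = sum_{i<j} g_{ij} dx_i ∧ dx_j, the exterior derivative is
  d(omega) = sum_{i<j} d(g_{ij}) ∧ dx_i ∧ dx_j = sum_{i<j, k} (∂g_{ij}/∂x_k) dx_k ∧ dx_i ∧ dx_j.
Expand each term, using dx_k ∧ dx_i ∧ dx_j = sgn(permutation) dx_{(a)} ∧ dx_{(b)} ∧ dx_{(c)} with (a < b < c) sorted:
  d(-x*y) includes (∂/∂y)(-x*y) dy = (-x) dy, which multiplied by dx ∧ dz gives (x) dx ∧ dy ∧ dz
  d(3*x^2 + x*z + 1) includes (∂/∂x)(3*x^2 + x*z + 1) dx = (6*x + z) dx, which multiplied by dy ∧ dz gives (6*x + z) dx ∧ dy ∧ dz
Collecting like 3-forms: d(omega) = (7*x + z) dx ∧ dy ∧ dz.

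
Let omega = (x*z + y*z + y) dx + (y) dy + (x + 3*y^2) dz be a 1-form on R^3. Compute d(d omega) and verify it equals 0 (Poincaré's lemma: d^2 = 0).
d(d omega) = 0

Step 1: d omega = sum_{i<j} (∂f_j/∂x_i - ∂f_i/∂x_j) dx_i ∧ dx_j:
  coeff of dx ∧ dy: -z - 1
  coeff of dx ∧ dz: -x - y + 1
  coeff of dy ∧ dz: 6*y
Step 2: Apply d again to each 2-form coefficient. The only possible 3-form in R^3 is dx ∧ dy ∧ dz, with coefficient
  ∂(coeff of dy∧dz)/∂x - ∂(coeff of dx∧dz)/∂y + ∂(coeff of dx∧dy)/∂z
  = ∂/∂x (6*y) - ∂/∂y (-x - y + 1) + ∂/∂z (-z - 1).
Each of these terms simplifies to sums of mixed partials that cancel in pairs. The result is 0 (by equality of mixed partials for smooth functions — Schwarz / Clairaut).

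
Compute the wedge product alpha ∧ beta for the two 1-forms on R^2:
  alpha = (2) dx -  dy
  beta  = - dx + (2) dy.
alpha ∧ beta = (3) dx ∧ dy

Distribute the wedge, using dx_i ∧ dx_j = -dx_j ∧ dx_i and dx_i ∧ dx_i = 0. For each pair (i, j) with i < j, the coefficient of dx_i ∧ dx_j in alpha ∧ beta is (alpha_i * beta_j - alpha_j * beta_i). Collecting: alpha ∧ beta = (3) dx ∧ dy.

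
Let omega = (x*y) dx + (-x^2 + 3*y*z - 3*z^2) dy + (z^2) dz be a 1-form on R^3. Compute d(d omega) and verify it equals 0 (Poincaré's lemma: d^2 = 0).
d(d omega) = 0

Step 1: d omega = sum_{i<j} (∂f_j/∂x_i - ∂f_i/∂x_j) dx_i ∧ dx_j:
  coeff of dx ∧ dy: -3*x
  coeff of dx ∧ dz: 0
  coeff of dy ∧ dz: -3*y + 6*z
Step 2: Apply d again to each 2-form coefficient. The only possible 3-form in R^3 is dx ∧ dy ∧ dz, with coefficient
  ∂(coeff of dy∧dz)/∂x - ∂(coeff of dx∧dz)/∂y + ∂(coeff of dx∧dy)/∂z
  = ∂/∂x (-3*y + 6*z) - ∂/∂y (0) + ∂/∂z (-3*x).
Each of these terms simplifies to sums of mixed partials that cancel in pairs. The result is 0 (by equality of mixed partials for smooth functions — Schwarz / Clairaut).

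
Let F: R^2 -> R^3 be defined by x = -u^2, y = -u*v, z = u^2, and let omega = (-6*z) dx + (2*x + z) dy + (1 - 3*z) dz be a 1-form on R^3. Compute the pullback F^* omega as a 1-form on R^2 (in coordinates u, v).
F^* omega = (u*(6*u^2 + u*v + 2)) du + (u^3) dv

Using F^*(f dg) = (f ∘ F) d(g ∘ F), substitute each coordinate x_i by F_i(u, v) in f_i, and replace dx_i by d F_i = (∂F_i/∂u) du + (∂F_i/∂v) dv.
  For the x component: f_1(F) = -6*u^2; d F_1 = (-2*u) du + (0) dv
  For the y component: f_2(F) = -u^2; d F_2 = (-v) du + (-u) dv
  For the z component: f_3(F) = 1 - 3*u^2; d F_3 = (2*u) du + (0) dv
Combining and collecting du, dv coefficients:
  coeff of du: u*(6*u^2 + u*v + 2)
  coeff of dv: u^3
F^* omega = (u*(6*u^2 + u*v + 2)) du + (u^3) dv.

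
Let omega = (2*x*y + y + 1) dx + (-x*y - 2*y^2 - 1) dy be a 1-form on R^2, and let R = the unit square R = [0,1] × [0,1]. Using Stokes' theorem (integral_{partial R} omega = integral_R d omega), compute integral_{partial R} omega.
integral_(partial R) omega = -5/2

Stokes: integral_partial_R omega = integral_R d omega with d omega = (∂Q/∂x - ∂P/∂y) dx ∧ dy.
  ∂Q/∂x = -y
  ∂P/∂y = 2*x + 1
  integrand = ∂Q/∂x - ∂P/∂y = -2*x - y - 1.
Integrating over R: integral_0^1 integral_0^1 (-2*x - y - 1) dx dy = -5/2.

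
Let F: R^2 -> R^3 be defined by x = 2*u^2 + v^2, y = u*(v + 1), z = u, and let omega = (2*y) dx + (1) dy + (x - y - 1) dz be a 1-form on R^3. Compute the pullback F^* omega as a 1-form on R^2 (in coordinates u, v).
F^* omega = (8*u^2*v + 10*u^2 - u*v - u + v^2 + v) du + (u*(4*v^2 + 4*v + 1)) dv

Using F^*(f dg) = (f ∘ F) d(g ∘ F), substitute each coordinate x_i by F_i(u, v) in f_i, and replace dx_i by d F_i = (∂F_i/∂u) du + (∂F_i/∂v) dv.
  For the x component: f_1(F) = 2*u*(v + 1); d F_1 = (4*u) du + (2*v) dv
  For the y component: f_2(F) = 1; d F_2 = (v + 1) du + (u) dv
  For the z component: f_3(F) = 2*u^2 - u*v - u + v^2 - 1; d F_3 = (1) du + (0) dv
Combining and collecting du, dv coefficients:
  coeff of du: 8*u^2*v + 10*u^2 - u*v - u + v^2 + v
  coeff of dv: u*(4*v^2 + 4*v + 1)
F^* omega = (8*u^2*v + 10*u^2 - u*v - u + v^2 + v) du + (u*(4*v^2 + 4*v + 1)) dv.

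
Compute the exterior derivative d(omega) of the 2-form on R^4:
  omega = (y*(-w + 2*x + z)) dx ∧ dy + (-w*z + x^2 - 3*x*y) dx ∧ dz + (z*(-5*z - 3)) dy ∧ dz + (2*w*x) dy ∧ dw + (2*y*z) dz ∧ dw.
d(omega) = (3*x + y) dx ∧ dy ∧ dz + (2*w - y) dx ∧ dy ∧ dw + (-z) dx ∧ dz ∧ dw + (2*z) dy ∧ dz ∧ dw

For a 2-form omega = sum_{i<j} g_{ij} dx_i ∧ dx_j, the exterior derivative is
  d(omega) = sum_{i<j} d(g_{ij}) ∧ dx_i ∧ dx_j = sum_{i<j, k} (∂g_{ij}/∂x_k) dx_k ∧ dx_i ∧ dx_j.
Expand each term, using dx_k ∧ dx_i ∧ dx_j = sgn(permutation) dx_{(a)} ∧ dx_{(b)} ∧ dx_{(c)} with (a < b < c) sorted:
  d(y*(-w + 2*x + z)) includes (∂/∂z)(y*(-w + 2*x + z)) dz = (y) dz, which multiplied by dx ∧ dy gives (y) dx ∧ dy ∧ dz
  d(y*(-w + 2*x + z)) includes (∂/∂w)(y*(-w + 2*x + z)) dw = (-y) dw, which multiplied by dx ∧ dy gives (-y) dx ∧ dy ∧ dw
  d(-w*z + x^2 - 3*x*y) includes (∂/∂y)(-w*z + x^2 - 3*x*y) dy = (-3*x) dy, which multiplied by dx ∧ dz gives (3*x) dx ∧ dy ∧ dz
  d(-w*z + x^2 - 3*x*y) includes (∂/∂w)(-w*z + x^2 - 3*x*y) dw = (-z) dw, which multiplied by dx ∧ dz gives (-z) dx ∧ dz ∧ dw
  d(2*w*x) includes (∂/∂x)(2*w*x) dx = (2*w) dx, which multiplied by dy ∧ dw gives (2*w) dx ∧ dy ∧ dw
  d(2*y*z) includes (∂/∂y)(2*y*z) dy = (2*z) dy, which multiplied by dz ∧ dw gives (2*z) dy ∧ dz ∧ dw
Collecting like 3-forms: d(omega) = (3*x + y) dx ∧ dy ∧ dz + (2*w - y) dx ∧ dy ∧ dw + (-z) dx ∧ dz ∧ dw + (2*z) dy ∧ dz ∧ dw.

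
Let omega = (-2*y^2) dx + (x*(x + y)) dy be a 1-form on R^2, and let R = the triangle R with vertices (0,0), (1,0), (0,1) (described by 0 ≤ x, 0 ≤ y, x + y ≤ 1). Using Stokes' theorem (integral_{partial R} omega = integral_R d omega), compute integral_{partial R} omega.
integral_(partial R) omega = 7/6

Stokes: integral_partial_R omega = integral_R d omega with d omega = (∂Q/∂x - ∂P/∂y) dx ∧ dy.
  ∂Q/∂x = 2*x + y
  ∂P/∂y = -4*y
  integrand = ∂Q/∂x - ∂P/∂y = 2*x + 5*y.
Integrating over R: integral_0^1 integral_0^{1-x} (2*x + 5*y) dy dx = 7/6.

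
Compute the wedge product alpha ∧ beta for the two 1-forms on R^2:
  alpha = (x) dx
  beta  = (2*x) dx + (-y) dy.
alpha ∧ beta = (-x*y) dx ∧ dy

Distribute the wedge, using dx_i ∧ dx_j = -dx_j ∧ dx_i and dx_i ∧ dx_i = 0. For each pair (i, j) with i < j, the coefficient of dx_i ∧ dx_j in alpha ∧ beta is (alpha_i * beta_j - alpha_j * beta_i). Collecting: alpha ∧ beta = (-x*y) dx ∧ dy.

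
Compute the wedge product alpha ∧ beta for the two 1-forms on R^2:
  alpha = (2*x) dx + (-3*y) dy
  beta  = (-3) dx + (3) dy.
alpha ∧ beta = (6*x - 9*y) dx ∧ dy

Distribute the wedge, using dx_i ∧ dx_j = -dx_j ∧ dx_i and dx_i ∧ dx_i = 0. For each pair (i, j) with i < j, the coefficient of dx_i ∧ dx_j in alpha ∧ beta is (alpha_i * beta_j - alpha_j * beta_i). Collecting: alpha ∧ beta = (6*x - 9*y) dx ∧ dy.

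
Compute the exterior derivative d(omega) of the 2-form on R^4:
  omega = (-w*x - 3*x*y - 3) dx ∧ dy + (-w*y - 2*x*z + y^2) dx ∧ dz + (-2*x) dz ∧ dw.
d(omega) = (-x) dx ∧ dy ∧ dw + (w - 2*y) dx ∧ dy ∧ dz + (-y - 2) dx ∧ dz ∧ dw

For a 2-form omega = sum_{i<j} g_{ij} dx_i ∧ dx_j, the exterior derivative is
  d(omega) = sum_{i<j} d(g_{ij}) ∧ dx_i ∧ dx_j = sum_{i<j, k} (∂g_{ij}/∂x_k) dx_k ∧ dx_i ∧ dx_j.
Expand each term, using dx_k ∧ dx_i ∧ dx_j = sgn(permutation) dx_{(a)} ∧ dx_{(b)} ∧ dx_{(c)} with (a < b < c) sorted:
  d(-w*x - 3*x*y - 3) includes (∂/∂w)(-w*x - 3*x*y - 3) dw = (-x) dw, which multiplied by dx ∧ dy gives (-x) dx ∧ dy ∧ dw
  d(-w*y - 2*x*z + y^2) includes (∂/∂y)(-w*y - 2*x*z + y^2) dy = (-w + 2*y) dy, which multiplied by dx ∧ dz gives (w - 2*y) dx ∧ dy ∧ dz
  d(-w*y - 2*x*z + y^2) includes (∂/∂w)(-w*y - 2*x*z + y^2) dw = (-y) dw, which multiplied by dx ∧ dz gives (-y) dx ∧ dz ∧ dw
  d(-2*x) includes (∂/∂x)(-2*x) dx = (-2) dx, which multiplied by dz ∧ dw gives (-2) dx ∧ dz ∧ dw
Collecting like 3-forms: d(omega) = (-x) dx ∧ dy ∧ dw + (w - 2*y) dx ∧ dy ∧ dz + (-y - 2) dx ∧ dz ∧ dw.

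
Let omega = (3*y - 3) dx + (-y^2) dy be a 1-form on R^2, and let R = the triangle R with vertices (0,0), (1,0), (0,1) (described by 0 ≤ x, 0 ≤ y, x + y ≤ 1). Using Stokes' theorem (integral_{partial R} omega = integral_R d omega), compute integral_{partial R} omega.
integral_(partial R) omega = -3/2

Stokes: integral_partial_R omega = integral_R d omega with d omega = (∂Q/∂x - ∂P/∂y) dx ∧ dy.
  ∂Q/∂x = 0
  ∂P/∂y = 3
  integrand = ∂Q/∂x - ∂P/∂y = -3.
Integrating over R: integral_0^1 integral_0^{1-x} (-3) dy dx = -3/2.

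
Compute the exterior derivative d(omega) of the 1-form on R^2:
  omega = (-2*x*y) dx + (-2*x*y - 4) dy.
d(omega) = (2*x - 2*y) dx ∧ dy

For a 1-form omega = sum_i f_i dx_i, the exterior derivative is
  d(omega) = sum_{i < j} (∂f_j/∂x_i - ∂f_i/∂x_j) dx_i ∧ dx_j.
  coefficient of dx ∧ dy: ∂f_2/∂x - ∂f_1/∂y = ∂(-2*x*y - 4)/∂x - ∂(-2*x*y)/∂y = 2*x - 2*y
Assembling: d(omega) = (2*x - 2*y) dx ∧ dy.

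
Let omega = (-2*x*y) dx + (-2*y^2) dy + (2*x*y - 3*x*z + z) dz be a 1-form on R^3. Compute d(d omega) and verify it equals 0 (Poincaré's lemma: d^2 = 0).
d(d omega) = 0

Step 1: d omega = sum_{i<j} (∂f_j/∂x_i - ∂f_i/∂x_j) dx_i ∧ dx_j:
  coeff of dx ∧ dy: 2*x
  coeff of dx ∧ dz: 2*y - 3*z
  coeff of dy ∧ dz: 2*x
Step 2: Apply d again to each 2-form coefficient. The only possible 3-form in R^3 is dx ∧ dy ∧ dz, with coefficient
  ∂(coeff of dy∧dz)/∂x - ∂(coeff of dx∧dz)/∂y + ∂(coeff of dx∧dy)/∂z
  = ∂/∂x (2*x) - ∂/∂y (2*y - 3*z) + ∂/∂z (2*x).
Each of these terms simplifies to sums of mixed partials that cancel in pairs. The result is 0 (by equality of mixed partials for smooth functions — Schwarz / Clairaut).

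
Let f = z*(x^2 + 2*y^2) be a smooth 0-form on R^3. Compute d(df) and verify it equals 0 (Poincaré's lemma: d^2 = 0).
d(df) = 0

Step 1: df = sum_i (∂f/∂x_i) dx_i = (2*x*z) dx + (4*y*z) dy + (x^2 + 2*y^2) dz.
Step 2: Apply d again. Using the 1-form formula, the coefficient of dx ∧ dy in d(df) is ∂^2 f/∂x ∂y - ∂^2 f/∂y ∂x = (0) - (0) = 0 (equality of mixed partials for smooth f).
Similarly for dx ∧ dz and dy ∧ dz — all coefficients vanish. So d(df) = 0.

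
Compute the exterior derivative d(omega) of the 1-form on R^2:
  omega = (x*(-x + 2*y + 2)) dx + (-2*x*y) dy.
d(omega) = (-2*x - 2*y) dx ∧ dy

For a 1-form omega = sum_i f_i dx_i, the exterior derivative is
  d(omega) = sum_{i < j} (∂f_j/∂x_i - ∂f_i/∂x_j) dx_i ∧ dx_j.
  coefficient of dx ∧ dy: ∂f_2/∂x - ∂f_1/∂y = ∂(-2*x*y)/∂x - ∂(x*(-x + 2*y + 2))/∂y = -2*x - 2*y
Assembling: d(omega) = (-2*x - 2*y) dx ∧ dy.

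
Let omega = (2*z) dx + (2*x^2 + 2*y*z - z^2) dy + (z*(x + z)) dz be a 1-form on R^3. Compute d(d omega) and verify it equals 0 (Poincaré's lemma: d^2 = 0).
d(d omega) = 0

Step 1: d omega = sum_{i<j} (∂f_j/∂x_i - ∂f_i/∂x_j) dx_i ∧ dx_j:
  coeff of dx ∧ dy: 4*x
  coeff of dx ∧ dz: z - 2
  coeff of dy ∧ dz: -2*y + 2*z
Step 2: Apply d again to each 2-form coefficient. The only possible 3-form in R^3 is dx ∧ dy ∧ dz, with coefficient
  ∂(coeff of dy∧dz)/∂x - ∂(coeff of dx∧dz)/∂y + ∂(coeff of dx∧dy)/∂z
  = ∂/∂x (-2*y + 2*z) - ∂/∂y (z - 2) + ∂/∂z (4*x).
Each of these terms simplifies to sums of mixed partials that cancel in pairs. The result is 0 (by equality of mixed partials for smooth functions — Schwarz / Clairaut).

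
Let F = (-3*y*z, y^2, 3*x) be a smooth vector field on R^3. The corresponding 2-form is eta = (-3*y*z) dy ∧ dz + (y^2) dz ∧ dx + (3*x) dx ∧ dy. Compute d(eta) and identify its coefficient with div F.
d(eta) = (2*y) dx ∧ dy ∧ dz; div F = 2*y

For a 2-form in R^3 of the form above, applying d gives a 3-form with coefficient ∂P/∂x + ∂Q/∂y + ∂R/∂z:
  ∂P/∂x = 0
  ∂Q/∂y = 2*y
  ∂R/∂z = 0
Sum = 2*y, which is exactly div F.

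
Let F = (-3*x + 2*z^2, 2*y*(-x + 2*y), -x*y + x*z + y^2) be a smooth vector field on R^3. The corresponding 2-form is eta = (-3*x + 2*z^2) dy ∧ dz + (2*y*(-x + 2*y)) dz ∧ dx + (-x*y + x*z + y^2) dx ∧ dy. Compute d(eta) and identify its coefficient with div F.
d(eta) = (-x + 8*y - 3) dx ∧ dy ∧ dz; div F = -x + 8*y - 3

For a 2-form in R^3 of the form above, applying d gives a 3-form with coefficient ∂P/∂x + ∂Q/∂y + ∂R/∂z:
  ∂P/∂x = -3
  ∂Q/∂y = -2*x + 8*y
  ∂R/∂z = x
Sum = -x + 8*y - 3, which is exactly div F.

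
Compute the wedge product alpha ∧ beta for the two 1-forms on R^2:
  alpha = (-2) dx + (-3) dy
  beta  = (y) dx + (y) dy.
alpha ∧ beta = (y) dx ∧ dy

Distribute the wedge, using dx_i ∧ dx_j = -dx_j ∧ dx_i and dx_i ∧ dx_i = 0. For each pair (i, j) with i < j, the coefficient of dx_i ∧ dx_j in alpha ∧ beta is (alpha_i * beta_j - alpha_j * beta_i). Collecting: alpha ∧ beta = (y) dx ∧ dy.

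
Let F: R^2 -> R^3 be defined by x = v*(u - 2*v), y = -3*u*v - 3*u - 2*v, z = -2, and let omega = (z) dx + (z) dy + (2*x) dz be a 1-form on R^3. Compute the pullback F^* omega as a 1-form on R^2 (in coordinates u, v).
F^* omega = (4*v + 6) du + (4*u + 8*v + 4) dv

Using F^*(f dg) = (f ∘ F) d(g ∘ F), substitute each coordinate x_i by F_i(u, v) in f_i, and replace dx_i by d F_i = (∂F_i/∂u) du + (∂F_i/∂v) dv.
  For the x component: f_1(F) = -2; d F_1 = (v) du + (u - 4*v) dv
  For the y component: f_2(F) = -2; d F_2 = (-3*v - 3) du + (-3*u - 2) dv
  For the z component: f_3(F) = 2*v*(u - 2*v); d F_3 = (0) du + (0) dv
Combining and collecting du, dv coefficients:
  coeff of du: 4*v + 6
  coeff of dv: 4*u + 8*v + 4
F^* omega = (4*v + 6) du + (4*u + 8*v + 4) dv.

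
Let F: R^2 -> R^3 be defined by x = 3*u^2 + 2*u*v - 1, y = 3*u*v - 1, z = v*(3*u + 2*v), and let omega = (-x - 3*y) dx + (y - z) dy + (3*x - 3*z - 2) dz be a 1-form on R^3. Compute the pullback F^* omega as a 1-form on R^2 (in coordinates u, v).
F^* omega = (-18*u^3 - 45*u^2*v - 31*u*v^2 + 24*u - 24*v^3 - 10*v) du + (21*u^3 + 5*u^2*v - 36*u*v^2 - 10*u - 24*v^3 - 20*v) dv

Using F^*(f dg) = (f ∘ F) d(g ∘ F), substitute each coordinate x_i by F_i(u, v) in f_i, and replace dx_i by d F_i = (∂F_i/∂u) du + (∂F_i/∂v) dv.
  For the x component: f_1(F) = -3*u^2 - 11*u*v + 4; d F_1 = (6*u + 2*v) du + (2*u) dv
  For the y component: f_2(F) = -2*v^2 - 1; d F_2 = (3*v) du + (3*u) dv
  For the z component: f_3(F) = 9*u^2 - 3*u*v - 6*v^2 - 5; d F_3 = (3*v) du + (3*u + 4*v) dv
Combining and collecting du, dv coefficients:
  coeff of du: -18*u^3 - 45*u^2*v - 31*u*v^2 + 24*u - 24*v^3 - 10*v
  coeff of dv: 21*u^3 + 5*u^2*v - 36*u*v^2 - 10*u - 24*v^3 - 20*v
F^* omega = (-18*u^3 - 45*u^2*v - 31*u*v^2 + 24*u - 24*v^3 - 10*v) du + (21*u^3 + 5*u^2*v - 36*u*v^2 - 10*u - 24*v^3 - 20*v) dv.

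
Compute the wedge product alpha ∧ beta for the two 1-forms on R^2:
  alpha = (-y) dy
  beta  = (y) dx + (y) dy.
alpha ∧ beta = (y^2) dx ∧ dy

Distribute the wedge, using dx_i ∧ dx_j = -dx_j ∧ dx_i and dx_i ∧ dx_i = 0. For each pair (i, j) with i < j, the coefficient of dx_i ∧ dx_j in alpha ∧ beta is (alpha_i * beta_j - alpha_j * beta_i). Collecting: alpha ∧ beta = (y^2) dx ∧ dy.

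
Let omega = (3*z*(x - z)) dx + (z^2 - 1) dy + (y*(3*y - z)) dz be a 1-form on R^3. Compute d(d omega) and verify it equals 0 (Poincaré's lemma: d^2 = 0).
d(d omega) = 0

Step 1: d omega = sum_{i<j} (∂f_j/∂x_i - ∂f_i/∂x_j) dx_i ∧ dx_j:
  coeff of dx ∧ dy: 0
  coeff of dx ∧ dz: -3*x + 6*z
  coeff of dy ∧ dz: 6*y - 3*z
Step 2: Apply d again to each 2-form coefficient. The only possible 3-form in R^3 is dx ∧ dy ∧ dz, with coefficient
  ∂(coeff of dy∧dz)/∂x - ∂(coeff of dx∧dz)/∂y + ∂(coeff of dx∧dy)/∂z
  = ∂/∂x (6*y - 3*z) - ∂/∂y (-3*x + 6*z) + ∂/∂z (0).
Each of these terms simplifies to sums of mixed partials that cancel in pairs. The result is 0 (by equality of mixed partials for smooth functions — Schwarz / Clairaut).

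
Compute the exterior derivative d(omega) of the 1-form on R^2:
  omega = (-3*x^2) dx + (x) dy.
d(omega) = (1) dx ∧ dy

For a 1-form omega = sum_i f_i dx_i, the exterior derivative is
  d(omega) = sum_{i < j} (∂f_j/∂x_i - ∂f_i/∂x_j) dx_i ∧ dx_j.
  coefficient of dx ∧ dy: ∂f_2/∂x - ∂f_1/∂y = ∂(x)/∂x - ∂(-3*x^2)/∂y = 1
Assembling: d(omega) = (1) dx ∧ dy.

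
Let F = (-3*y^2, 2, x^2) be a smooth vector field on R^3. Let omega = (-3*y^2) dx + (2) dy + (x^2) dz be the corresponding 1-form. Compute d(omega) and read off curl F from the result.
d(omega) = (0) dy ∧ dz + (-2*x) dz ∧ dx + (6*y) dx ∧ dy; curl F = (0, -2*x, 6*y)

d omega = sum_{i<j} (∂f_j/∂x_i - ∂f_i/∂x_j) dx_i ∧ dx_j. Under the identification (dy ∧ dz, dz ∧ dx, dx ∧ dy) ↔ (e_x, e_y, e_z), the coefficients are exactly the components of curl F. Compute:
  ∂R/∂y - ∂Q/∂z = (0) - (0) = 0
  ∂P/∂z - ∂R/∂x = (0) - (2*x) = -2*x
  ∂Q/∂x - ∂P/∂y = (0) - (-6*y) = 6*y.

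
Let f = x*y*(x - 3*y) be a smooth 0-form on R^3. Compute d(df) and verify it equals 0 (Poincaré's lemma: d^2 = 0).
d(df) = 0

Step 1: df = sum_i (∂f/∂x_i) dx_i = (y*(2*x - 3*y)) dx + (x*(x - 6*y)) dy + (0) dz.
Step 2: Apply d again. Using the 1-form formula, the coefficient of dx ∧ dy in d(df) is ∂^2 f/∂x ∂y - ∂^2 f/∂y ∂x = (2*x - 6*y) - (2*x - 6*y) = 0 (equality of mixed partials for smooth f).
Similarly for dx ∧ dz and dy ∧ dz — all coefficients vanish. So d(df) = 0.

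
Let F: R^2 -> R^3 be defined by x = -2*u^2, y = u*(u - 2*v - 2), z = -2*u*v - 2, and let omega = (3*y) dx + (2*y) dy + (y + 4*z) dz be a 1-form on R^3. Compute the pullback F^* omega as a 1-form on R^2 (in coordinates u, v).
F^* omega = (-8*u^3 + 10*u^2*v + 12*u^2 + 28*u*v^2 + 20*u*v + 8*u + 16*v) du + (2*u*(-3*u^2 + 14*u*v + 6*u + 8)) dv

Using F^*(f dg) = (f ∘ F) d(g ∘ F), substitute each coordinate x_i by F_i(u, v) in f_i, and replace dx_i by d F_i = (∂F_i/∂u) du + (∂F_i/∂v) dv.
  For the x component: f_1(F) = 3*u*(u - 2*v - 2); d F_1 = (-4*u) du + (0) dv
  For the y component: f_2(F) = 2*u*(u - 2*v - 2); d F_2 = (2*u - 2*v - 2) du + (-2*u) dv
  For the z component: f_3(F) = u^2 - 10*u*v - 2*u - 8; d F_3 = (-2*v) du + (-2*u) dv
Combining and collecting du, dv coefficients:
  coeff of du: -8*u^3 + 10*u^2*v + 12*u^2 + 28*u*v^2 + 20*u*v + 8*u + 16*v
  coeff of dv: 2*u*(-3*u^2 + 14*u*v + 6*u + 8)
F^* omega = (-8*u^3 + 10*u^2*v + 12*u^2 + 28*u*v^2 + 20*u*v + 8*u + 16*v) du + (2*u*(-3*u^2 + 14*u*v + 6*u + 8)) dv.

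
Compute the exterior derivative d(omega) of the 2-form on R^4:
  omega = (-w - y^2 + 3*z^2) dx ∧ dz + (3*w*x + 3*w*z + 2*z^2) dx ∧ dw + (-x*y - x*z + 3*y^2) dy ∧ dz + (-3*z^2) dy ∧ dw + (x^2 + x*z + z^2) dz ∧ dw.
d(omega) = (y - z) dx ∧ dy ∧ dz + (-3*w + 2*x - 3*z - 1) dx ∧ dz ∧ dw + (6*z) dy ∧ dz ∧ dw

For a 2-form omega = sum_{i<j} g_{ij} dx_i ∧ dx_j, the exterior derivative is
  d(omega) = sum_{i<j} d(g_{ij}) ∧ dx_i ∧ dx_j = sum_{i<j, k} (∂g_{ij}/∂x_k) dx_k ∧ dx_i ∧ dx_j.
Expand each term, using dx_k ∧ dx_i ∧ dx_j = sgn(permutation) dx_{(a)} ∧ dx_{(b)} ∧ dx_{(c)} with (a < b < c) sorted:
  d(-w - y^2 + 3*z^2) includes (∂/∂y)(-w - y^2 + 3*z^2) dy = (-2*y) dy, which multiplied by dx ∧ dz gives (2*y) dx ∧ dy ∧ dz
  d(-w - y^2 + 3*z^2) includes (∂/∂w)(-w - y^2 + 3*z^2) dw = (-1) dw, which multiplied by dx ∧ dz gives (-1) dx ∧ dz ∧ dw
  d(3*w*x + 3*w*z + 2*z^2) includes (∂/∂z)(3*w*x + 3*w*z + 2*z^2) dz = (3*w + 4*z) dz, which multiplied by dx ∧ dw gives (-3*w - 4*z) dx ∧ dz ∧ dw
  d(-x*y - x*z + 3*y^2) includes (∂/∂x)(-x*y - x*z + 3*y^2) dx = (-y - z) dx, which multiplied by dy ∧ dz gives (-y - z) dx ∧ dy ∧ dz
  d(-3*z^2) includes (∂/∂z)(-3*z^2) dz = (-6*z) dz, which multiplied by dy ∧ dw gives (6*z) dy ∧ dz ∧ dw
  d(x^2 + x*z + z^2) includes (∂/∂x)(x^2 + x*z + z^2) dx = (2*x + z) dx, which multiplied by dz ∧ dw gives (2*x + z) dx ∧ dz ∧ dw
Collecting like 3-forms: d(omega) = (y - z) dx ∧ dy ∧ dz + (-3*w + 2*x - 3*z - 1) dx ∧ dz ∧ dw + (6*z) dy ∧ dz ∧ dw.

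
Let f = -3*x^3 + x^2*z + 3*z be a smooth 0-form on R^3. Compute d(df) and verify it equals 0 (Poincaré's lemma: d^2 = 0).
d(df) = 0

Step 1: df = sum_i (∂f/∂x_i) dx_i = (x*(-9*x + 2*z)) dx + (0) dy + (x^2 + 3) dz.
Step 2: Apply d again. Using the 1-form formula, the coefficient of dx ∧ dy in d(df) is ∂^2 f/∂x ∂y - ∂^2 f/∂y ∂x = (0) - (0) = 0 (equality of mixed partials for smooth f).
Similarly for dx ∧ dz and dy ∧ dz — all coefficients vanish. So d(df) = 0.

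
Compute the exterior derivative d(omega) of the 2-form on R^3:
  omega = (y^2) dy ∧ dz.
d(omega) = 0

For a 2-form omega = sum_{i<j} g_{ij} dx_i ∧ dx_j, the exterior derivative is
  d(omega) = sum_{i<j} d(g_{ij}) ∧ dx_i ∧ dx_j = sum_{i<j, k} (∂g_{ij}/∂x_k) dx_k ∧ dx_i ∧ dx_j.
Expand each term, using dx_k ∧ dx_i ∧ dx_j = sgn(permutation) dx_{(a)} ∧ dx_{(b)} ∧ dx_{(c)} with (a < b < c) sorted:

Collecting like 3-forms: d(omega) = 0.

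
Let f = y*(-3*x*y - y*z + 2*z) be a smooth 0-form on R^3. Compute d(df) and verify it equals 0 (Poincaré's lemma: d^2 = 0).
d(df) = 0

Step 1: df = sum_i (∂f/∂x_i) dx_i = (-3*y^2) dx + (-6*x*y - 2*y*z + 2*z) dy + (y*(2 - y)) dz.
Step 2: Apply d again. Using the 1-form formula, the coefficient of dx ∧ dy in d(df) is ∂^2 f/∂x ∂y - ∂^2 f/∂y ∂x = (-6*y) - (-6*y) = 0 (equality of mixed partials for smooth f).
Similarly for dx ∧ dz and dy ∧ dz — all coefficients vanish. So d(df) = 0.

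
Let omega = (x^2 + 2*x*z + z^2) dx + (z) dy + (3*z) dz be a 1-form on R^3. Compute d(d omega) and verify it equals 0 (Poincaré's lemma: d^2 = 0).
d(d omega) = 0

Step 1: d omega = sum_{i<j} (∂f_j/∂x_i - ∂f_i/∂x_j) dx_i ∧ dx_j:
  coeff of dx ∧ dy: 0
  coeff of dx ∧ dz: -2*x - 2*z
  coeff of dy ∧ dz: -1
Step 2: Apply d again to each 2-form coefficient. The only possible 3-form in R^3 is dx ∧ dy ∧ dz, with coefficient
  ∂(coeff of dy∧dz)/∂x - ∂(coeff of dx∧dz)/∂y + ∂(coeff of dx∧dy)/∂z
  = ∂/∂x (-1) - ∂/∂y (-2*x - 2*z) + ∂/∂z (0).
Each of these terms simplifies to sums of mixed partials that cancel in pairs. The result is 0 (by equality of mixed partials for smooth functions — Schwarz / Clairaut).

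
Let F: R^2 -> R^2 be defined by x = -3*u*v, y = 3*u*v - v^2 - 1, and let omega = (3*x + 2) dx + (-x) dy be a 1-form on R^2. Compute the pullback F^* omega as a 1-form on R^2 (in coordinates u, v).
F^* omega = (6*v*(6*u*v - 1)) du + (6*u*(6*u*v - v^2 - 1)) dv

Using F^*(f dg) = (f ∘ F) d(g ∘ F), substitute each coordinate x_i by F_i(u, v) in f_i, and replace dx_i by d F_i = (∂F_i/∂u) du + (∂F_i/∂v) dv.
  For the x component: f_1(F) = -9*u*v + 2; d F_1 = (-3*v) du + (-3*u) dv
  For the y component: f_2(F) = 3*u*v; d F_2 = (3*v) du + (3*u - 2*v) dv
Combining and collecting du, dv coefficients:
  coeff of du: 6*v*(6*u*v - 1)
  coeff of dv: 6*u*(6*u*v - v^2 - 1)
F^* omega = (6*v*(6*u*v - 1)) du + (6*u*(6*u*v - v^2 - 1)) dv.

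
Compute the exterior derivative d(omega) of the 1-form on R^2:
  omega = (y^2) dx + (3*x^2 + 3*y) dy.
d(omega) = (6*x - 2*y) dx ∧ dy

For a 1-form omega = sum_i f_i dx_i, the exterior derivative is
  d(omega) = sum_{i < j} (∂f_j/∂x_i - ∂f_i/∂x_j) dx_i ∧ dx_j.
  coefficient of dx ∧ dy: ∂f_2/∂x - ∂f_1/∂y = ∂(3*x^2 + 3*y)/∂x - ∂(y^2)/∂y = 6*x - 2*y
Assembling: d(omega) = (6*x - 2*y) dx ∧ dy.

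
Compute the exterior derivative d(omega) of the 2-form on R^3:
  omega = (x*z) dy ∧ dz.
d(omega) = (z) dx ∧ dy ∧ dz

For a 2-form omega = sum_{i<j} g_{ij} dx_i ∧ dx_j, the exterior derivative is
  d(omega) = sum_{i<j} d(g_{ij}) ∧ dx_i ∧ dx_j = sum_{i<j, k} (∂g_{ij}/∂x_k) dx_k ∧ dx_i ∧ dx_j.
Expand each term, using dx_k ∧ dx_i ∧ dx_j = sgn(permutation) dx_{(a)} ∧ dx_{(b)} ∧ dx_{(c)} with (a < b < c) sorted:
  d(x*z) includes (∂/∂x)(x*z) dx = (z) dx, which multiplied by dy ∧ dz gives (z) dx ∧ dy ∧ dz
Collecting like 3-forms: d(omega) = (z) dx ∧ dy ∧ dz.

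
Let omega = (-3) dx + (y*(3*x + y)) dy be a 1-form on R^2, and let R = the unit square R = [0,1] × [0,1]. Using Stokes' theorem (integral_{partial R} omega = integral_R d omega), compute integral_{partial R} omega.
integral_(partial R) omega = 3/2

Stokes: integral_partial_R omega = integral_R d omega with d omega = (∂Q/∂x - ∂P/∂y) dx ∧ dy.
  ∂Q/∂x = 3*y
  ∂P/∂y = 0
  integrand = ∂Q/∂x - ∂P/∂y = 3*y.
Integrating over R: integral_0^1 integral_0^1 (3*y) dx dy = 3/2.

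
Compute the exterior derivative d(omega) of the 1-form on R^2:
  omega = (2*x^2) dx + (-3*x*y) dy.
d(omega) = (-3*y) dx ∧ dy

For a 1-form omega = sum_i f_i dx_i, the exterior derivative is
  d(omega) = sum_{i < j} (∂f_j/∂x_i - ∂f_i/∂x_j) dx_i ∧ dx_j.
  coefficient of dx ∧ dy: ∂f_2/∂x - ∂f_1/∂y = ∂(-3*x*y)/∂x - ∂(2*x^2)/∂y = -3*y
Assembling: d(omega) = (-3*y) dx ∧ dy.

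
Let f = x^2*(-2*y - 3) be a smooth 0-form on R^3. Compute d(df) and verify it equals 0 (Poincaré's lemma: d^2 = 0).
d(df) = 0

Step 1: df = sum_i (∂f/∂x_i) dx_i = (2*x*(-2*y - 3)) dx + (-2*x^2) dy + (0) dz.
Step 2: Apply d again. Using the 1-form formula, the coefficient of dx ∧ dy in d(df) is ∂^2 f/∂x ∂y - ∂^2 f/∂y ∂x = (-4*x) - (-4*x) = 0 (equality of mixed partials for smooth f).
Similarly for dx ∧ dz and dy ∧ dz — all coefficients vanish. So d(df) = 0.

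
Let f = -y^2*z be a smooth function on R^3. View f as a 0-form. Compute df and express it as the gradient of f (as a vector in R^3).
df = (0) dx + (-2*y*z) dy + (-y^2) dz; grad f = (0, -2*y*z, -y^2)

For a 0-form f, d f = (∂f/∂x) dx + (∂f/∂y) dy + (∂f/∂z) dz. The components of the vector representation are exactly the entries of grad f in Cartesian coordinates:
  ∂f/∂x = 0
  ∂f/∂y = -2*y*z
  ∂f/∂z = -y^2.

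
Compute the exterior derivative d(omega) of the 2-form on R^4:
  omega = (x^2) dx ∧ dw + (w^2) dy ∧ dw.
d(omega) = 0

For a 2-form omega = sum_{i<j} g_{ij} dx_i ∧ dx_j, the exterior derivative is
  d(omega) = sum_{i<j} d(g_{ij}) ∧ dx_i ∧ dx_j = sum_{i<j, k} (∂g_{ij}/∂x_k) dx_k ∧ dx_i ∧ dx_j.
Expand each term, using dx_k ∧ dx_i ∧ dx_j = sgn(permutation) dx_{(a)} ∧ dx_{(b)} ∧ dx_{(c)} with (a < b < c) sorted:

Collecting like 3-forms: d(omega) = 0.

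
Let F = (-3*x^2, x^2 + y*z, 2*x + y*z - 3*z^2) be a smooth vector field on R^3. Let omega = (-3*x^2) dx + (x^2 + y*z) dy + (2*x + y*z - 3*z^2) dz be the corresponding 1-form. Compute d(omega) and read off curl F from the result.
d(omega) = (-y + z) dy ∧ dz + (-2) dz ∧ dx + (2*x) dx ∧ dy; curl F = (-y + z, -2, 2*x)

d omega = sum_{i<j} (∂f_j/∂x_i - ∂f_i/∂x_j) dx_i ∧ dx_j. Under the identification (dy ∧ dz, dz ∧ dx, dx ∧ dy) ↔ (e_x, e_y, e_z), the coefficients are exactly the components of curl F. Compute:
  ∂R/∂y - ∂Q/∂z = (z) - (y) = -y + z
  ∂P/∂z - ∂R/∂x = (0) - (2) = -2
  ∂Q/∂x - ∂P/∂y = (2*x) - (0) = 2*x.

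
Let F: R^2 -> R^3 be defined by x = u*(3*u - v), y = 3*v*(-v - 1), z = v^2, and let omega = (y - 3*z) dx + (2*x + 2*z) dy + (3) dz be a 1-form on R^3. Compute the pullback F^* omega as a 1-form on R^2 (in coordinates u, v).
F^* omega = (3*v*(-12*u*v - 6*u + 2*v^2 + v)) du + (-36*u^2*v - 18*u^2 + 18*u*v^2 + 9*u*v - 12*v^3 - 6*v^2 + 6*v) dv

Using F^*(f dg) = (f ∘ F) d(g ∘ F), substitute each coordinate x_i by F_i(u, v) in f_i, and replace dx_i by d F_i = (∂F_i/∂u) du + (∂F_i/∂v) dv.
  For the x component: f_1(F) = 3*v*(-2*v - 1); d F_1 = (6*u - v) du + (-u) dv
  For the y component: f_2(F) = 6*u^2 - 2*u*v + 2*v^2; d F_2 = (0) du + (-6*v - 3) dv
  For the z component: f_3(F) = 3; d F_3 = (0) du + (2*v) dv
Combining and collecting du, dv coefficients:
  coeff of du: 3*v*(-12*u*v - 6*u + 2*v^2 + v)
  coeff of dv: -36*u^2*v - 18*u^2 + 18*u*v^2 + 9*u*v - 12*v^3 - 6*v^2 + 6*v
F^* omega = (3*v*(-12*u*v - 6*u + 2*v^2 + v)) du + (-36*u^2*v - 18*u^2 + 18*u*v^2 + 9*u*v - 12*v^3 - 6*v^2 + 6*v) dv.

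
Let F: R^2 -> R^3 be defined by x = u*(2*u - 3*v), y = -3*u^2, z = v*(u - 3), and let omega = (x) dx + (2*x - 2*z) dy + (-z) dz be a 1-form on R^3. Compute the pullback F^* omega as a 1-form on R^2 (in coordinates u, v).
F^* omega = (-16*u^3 + 30*u^2*v + 8*u*v^2 - 36*u*v + 3*v^2) du + (-6*u^3 + 8*u^2*v + 6*u*v - 9*v) dv

Using F^*(f dg) = (f ∘ F) d(g ∘ F), substitute each coordinate x_i by F_i(u, v) in f_i, and replace dx_i by d F_i = (∂F_i/∂u) du + (∂F_i/∂v) dv.
  For the x component: f_1(F) = u*(2*u - 3*v); d F_1 = (4*u - 3*v) du + (-3*u) dv
  For the y component: f_2(F) = 4*u^2 - 8*u*v + 6*v; d F_2 = (-6*u) du + (0) dv
  For the z component: f_3(F) = v*(3 - u); d F_3 = (v) du + (u - 3) dv
Combining and collecting du, dv coefficients:
  coeff of du: -16*u^3 + 30*u^2*v + 8*u*v^2 - 36*u*v + 3*v^2
  coeff of dv: -6*u^3 + 8*u^2*v + 6*u*v - 9*v
F^* omega = (-16*u^3 + 30*u^2*v + 8*u*v^2 - 36*u*v + 3*v^2) du + (-6*u^3 + 8*u^2*v + 6*u*v - 9*v) dv.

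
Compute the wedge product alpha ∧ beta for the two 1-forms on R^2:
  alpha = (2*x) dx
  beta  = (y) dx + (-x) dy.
alpha ∧ beta = (-2*x^2) dx ∧ dy

Distribute the wedge, using dx_i ∧ dx_j = -dx_j ∧ dx_i and dx_i ∧ dx_i = 0. For each pair (i, j) with i < j, the coefficient of dx_i ∧ dx_j in alpha ∧ beta is (alpha_i * beta_j - alpha_j * beta_i). Collecting: alpha ∧ beta = (-2*x^2) dx ∧ dy.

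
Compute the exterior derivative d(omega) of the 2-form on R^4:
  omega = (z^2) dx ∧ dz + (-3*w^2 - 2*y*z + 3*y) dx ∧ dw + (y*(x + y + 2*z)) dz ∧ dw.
d(omega) = (2*z - 3) dx ∧ dy ∧ dw + (3*y) dx ∧ dz ∧ dw + (x + 2*y + 2*z) dy ∧ dz ∧ dw

For a 2-form omega = sum_{i<j} g_{ij} dx_i ∧ dx_j, the exterior derivative is
  d(omega) = sum_{i<j} d(g_{ij}) ∧ dx_i ∧ dx_j = sum_{i<j, k} (∂g_{ij}/∂x_k) dx_k ∧ dx_i ∧ dx_j.
Expand each term, using dx_k ∧ dx_i ∧ dx_j = sgn(permutation) dx_{(a)} ∧ dx_{(b)} ∧ dx_{(c)} with (a < b < c) sorted:
  d(-3*w^2 - 2*y*z + 3*y) includes (∂/∂y)(-3*w^2 - 2*y*z + 3*y) dy = (3 - 2*z) dy, which multiplied by dx ∧ dw gives (2*z - 3) dx ∧ dy ∧ dw
  d(-3*w^2 - 2*y*z + 3*y) includes (∂/∂z)(-3*w^2 - 2*y*z + 3*y) dz = (-2*y) dz, which multiplied by dx ∧ dw gives (2*y) dx ∧ dz ∧ dw
  d(y*(x + y + 2*z)) includes (∂/∂x)(y*(x + y + 2*z)) dx = (y) dx, which multiplied by dz ∧ dw gives (y) dx ∧ dz ∧ dw
  d(y*(x + y + 2*z)) includes (∂/∂y)(y*(x + y + 2*z)) dy = (x + 2*y + 2*z) dy, which multiplied by dz ∧ dw gives (x + 2*y + 2*z) dy ∧ dz ∧ dw
Collecting like 3-forms: d(omega) = (2*z - 3) dx ∧ dy ∧ dw + (3*y) dx ∧ dz ∧ dw + (x + 2*y + 2*z) dy ∧ dz ∧ dw.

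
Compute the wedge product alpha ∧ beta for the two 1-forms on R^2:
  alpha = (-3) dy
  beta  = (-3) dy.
alpha ∧ beta = 0

Distribute the wedge, using dx_i ∧ dx_j = -dx_j ∧ dx_i and dx_i ∧ dx_i = 0. For each pair (i, j) with i < j, the coefficient of dx_i ∧ dx_j in alpha ∧ beta is (alpha_i * beta_j - alpha_j * beta_i). Collecting: alpha ∧ beta = 0.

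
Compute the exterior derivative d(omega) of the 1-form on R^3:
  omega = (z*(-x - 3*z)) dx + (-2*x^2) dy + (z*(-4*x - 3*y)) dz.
d(omega) = (-4*x) dx ∧ dy + (x + 2*z) dx ∧ dz + (-3*z) dy ∧ dz

For a 1-form omega = sum_i f_i dx_i, the exterior derivative is
  d(omega) = sum_{i < j} (∂f_j/∂x_i - ∂f_i/∂x_j) dx_i ∧ dx_j.
  coefficient of dx ∧ dy: ∂f_2/∂x - ∂f_1/∂y = ∂(-2*x^2)/∂x - ∂(z*(-x - 3*z))/∂y = -4*x
  coefficient of dx ∧ dz: ∂f_3/∂x - ∂f_1/∂z = ∂(z*(-4*x - 3*y))/∂x - ∂(z*(-x - 3*z))/∂z = x + 2*z
  coefficient of dy ∧ dz: ∂f_3/∂y - ∂f_2/∂z = ∂(z*(-4*x - 3*y))/∂y - ∂(-2*x^2)/∂z = -3*z
Assembling: d(omega) = (-4*x) dx ∧ dy + (x + 2*z) dx ∧ dz + (-3*z) dy ∧ dz.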